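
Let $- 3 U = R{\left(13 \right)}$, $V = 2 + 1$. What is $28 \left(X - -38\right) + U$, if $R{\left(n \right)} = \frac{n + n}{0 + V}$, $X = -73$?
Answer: $- \frac{8846}{9} \approx -982.89$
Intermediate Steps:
$V = 3$
$R{\left(n \right)} = \frac{2 n}{3}$ ($R{\left(n \right)} = \frac{n + n}{0 + 3} = \frac{2 n}{3}$)
$U = - \frac{26}{9}$ ($U = - \frac{\frac{2}{3} \cdot 13}{3} = \left(- \frac{1}{3}\right) \frac{26}{3} = - \frac{26}{9} \approx -2.8889$)
$28 \left(X - -38\right) + U = 28 \left(-73 - -38\right) - \frac{26}{9} = 28 \left(-73 + 38\right) - \frac{26}{9} = 28 \left(-35\right) - \frac{26}{9} = -980 - \frac{26}{9} = - \frac{8846}{9}$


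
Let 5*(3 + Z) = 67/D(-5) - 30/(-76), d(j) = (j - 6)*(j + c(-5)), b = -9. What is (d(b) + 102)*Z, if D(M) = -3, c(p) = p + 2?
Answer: -197917/95 ≈ -2083.3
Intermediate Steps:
c(p) = 2 + p
d(j) = (-6 + j)*(-3 + j) (d(j) = (j - 6)*(j + (2 - 5)) = (-6 + j)*(j - 3) = (-6 + j)*(-3 + j))
Z = -4211/570 (Z = -3 + (67/(-3) - 30/(-76))/5 = -3 + (67*(-1/3) - 30*(-1/76))/5 = -3 + (-67/3 + 15/38)/5 = -3 + (1/5)*(-2501/114) = -3 - 2501/570 = -4211/570 ≈ -7.3877)
(d(b) + 102)*Z = ((18 + (-9)**2 - 9*(-9)) + 102)*(-4211/570) = ((18 + 81 + 81) + 102)*(-4211/570) = (180 + 102)*(-4211/570) = 282*(-4211/570) = -197917/95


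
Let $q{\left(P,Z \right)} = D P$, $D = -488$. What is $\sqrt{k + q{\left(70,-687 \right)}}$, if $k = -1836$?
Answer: $2 i \sqrt{8999} \approx 189.73 i$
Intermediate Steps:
$q{\left(P,Z \right)} = - 488 P$
$\sqrt{k + q{\left(70,-687 \right)}} = \sqrt{-1836 - 34160} = \sqrt{-35996} = 2 i \sqrt{8999}$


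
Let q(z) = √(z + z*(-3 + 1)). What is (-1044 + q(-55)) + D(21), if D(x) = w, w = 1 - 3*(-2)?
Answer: -1037 + √55 ≈ -1029.6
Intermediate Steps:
q(z) = √(-z) (q(z) = √(z + z*(-2)) = √(z - 2*z) = √(-z))
w = 7 (w = 1 + 6 = 7)
D(x) = 7
(-1044 + q(-55)) + D(21) = (-1044 + √(-1*(-55))) + 7 = (-1044 + √55) + 7 = -1037 + √55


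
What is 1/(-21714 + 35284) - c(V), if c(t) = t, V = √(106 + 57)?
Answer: 1/13570 - √163 ≈ -12.767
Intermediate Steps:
V = √163 ≈ 12.767
1/(-21714 + 35284) - c(V) = 1/(-21714 + 35284) - √163 = 1/13570 - √163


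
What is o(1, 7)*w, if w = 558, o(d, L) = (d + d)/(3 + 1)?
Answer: 279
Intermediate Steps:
o(d, L) = d/2 (o(d, L) = (2*d)/4 = (2*d)*(¼) = d/2)
o(1, 7)*w = ((½)*1)*558 = (½)*558 = 279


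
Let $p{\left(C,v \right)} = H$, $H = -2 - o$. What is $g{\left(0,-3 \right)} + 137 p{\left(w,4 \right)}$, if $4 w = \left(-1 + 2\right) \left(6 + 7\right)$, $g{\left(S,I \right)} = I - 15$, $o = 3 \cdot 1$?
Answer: $-703$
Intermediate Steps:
$o = 3$
$H = -5$ ($H = -2 - 3 = -5$)
$g{\left(S,I \right)} = -15 + I$ ($g{\left(S,I \right)} = I - 15 = -15 + I$)
$w = \frac{13}{4}$ ($w = \frac{\left(-1 + 2\right) \left(6 + 7\right)}{4} = \frac{1 \cdot 13}{4} = \frac{1}{4} \cdot 13 = \frac{13}{4} \approx 3.25$)
$p{\left(C,v \right)} = -5$
$g{\left(0,-3 \right)} + 137 p{\left(w,4 \right)} = \left(-15 - 3\right) + 137 \left(-5\right) = -18 - 685 = -703$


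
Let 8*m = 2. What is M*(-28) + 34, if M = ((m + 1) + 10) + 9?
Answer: -533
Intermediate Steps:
m = ¼ (m = (⅛)*2 = ¼ ≈ 0.25000)
M = 81/4 (M = ((¼ + 1) + 10) + 9 = (5/4 + 10) + 9 = 45/4 + 9 = 81/4 ≈ 20.250)
M*(-28) + 34 = (81/4)*(-28) + 34 = -567 + 34 = -533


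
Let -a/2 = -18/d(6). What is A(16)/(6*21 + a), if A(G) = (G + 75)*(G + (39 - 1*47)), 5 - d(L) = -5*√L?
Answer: 314860/53829 - 3640*√6/53829 ≈ 5.6836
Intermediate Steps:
d(L) = 5 + 5*√L (d(L) = 5 - (-5)*√L = 5 + 5*√L)
a = 36/(5 + 5*√6) (a = -(-36)/(5 + 5*√6) = 36/(5 + 5*√6) ≈ 2.0873)
A(G) = (-8 + G)*(75 + G) (A(G) = (75 + G)*(G + (39 - 47)) = (75 + G)*(G - 8) = (75 + G)*(-8 + G) = (-8 + G)*(75 + G))
A(16)/(6*21 + a) = (-600 + 16² + 67*16)/(6*21 + (-36/25 + 36*√6/25)) = (-600 + 256 + 1072)/(126 + (-36/25 + 36*√6/25)) = 728/(3114/25 + 36*√6/25)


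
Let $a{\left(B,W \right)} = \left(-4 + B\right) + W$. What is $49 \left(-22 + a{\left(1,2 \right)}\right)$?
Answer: $-1127$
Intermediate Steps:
$a{\left(B,W \right)} = -4 + B + W$
$49 \left(-22 + a{\left(1,2 \right)}\right) = 49 \left(-22 + \left(-4 + 1 + 2\right)\right) = 49 \left(-22 - 1\right) = 49 \left(-23\right) = -1127$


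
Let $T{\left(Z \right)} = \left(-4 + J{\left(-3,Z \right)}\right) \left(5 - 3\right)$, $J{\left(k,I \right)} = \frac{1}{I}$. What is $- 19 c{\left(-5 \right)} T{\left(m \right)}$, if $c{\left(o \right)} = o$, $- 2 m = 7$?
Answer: $- \frac{5700}{7} \approx -814.29$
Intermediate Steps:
$m = - \frac{7}{2}$ ($m = \left(- \frac{1}{2}\right) 7 = - \frac{7}{2} \approx -3.5$)
$T{\left(Z \right)} = -8 + \frac{2}{Z}$ ($T{\left(Z \right)} = \left(-4 + \frac{1}{Z}\right) \left(5 - 3\right) = \left(-4 + \frac{1}{Z}\right) 2 = -8 + \frac{2}{Z}$)
$- 19 c{\left(-5 \right)} T{\left(m \right)} = \left(-19\right) \left(-5\right) \left(-8 + \frac{2}{- \frac{7}{2}}\right) = 95 \left(-8 + 2 \left(- \frac{2}{7}\right)\right) = 95 \left(-8 - \frac{4}{7}\right) = 95 \left(- \frac{60}{7}\right) = - \frac{5700}{7}$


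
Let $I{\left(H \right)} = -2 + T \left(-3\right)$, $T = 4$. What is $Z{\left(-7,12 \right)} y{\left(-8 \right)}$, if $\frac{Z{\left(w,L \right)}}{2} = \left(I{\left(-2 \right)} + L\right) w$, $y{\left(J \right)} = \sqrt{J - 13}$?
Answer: $28 i \sqrt{21} \approx 128.31 i$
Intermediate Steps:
$I{\left(H \right)} = -14$ ($I{\left(H \right)} = -2 + 4 \left(-3\right) = -2 - 12 = -14$)
$y{\left(J \right)} = \sqrt{-13 + J}$
$Z{\left(w,L \right)} = 2 w \left(-14 + L\right)$ ($Z{\left(w,L \right)} = 2 \left(-14 + L\right) w = 2 w \left(-14 + L\right)$)
$Z{\left(-7,12 \right)} y{\left(-8 \right)} = 2 \left(-7\right) \left(-14 + 12\right) \sqrt{-13 - 8} = 2 \left(-7\right) \left(-2\right) \sqrt{-21} = 28 i \sqrt{21}$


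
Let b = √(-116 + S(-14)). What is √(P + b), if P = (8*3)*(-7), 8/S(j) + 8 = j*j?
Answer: √(-371112 + 235*I*√10246)/47 ≈ 0.41519 + 12.968*I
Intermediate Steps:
S(j) = 8/(-8 + j²) (S(j) = 8/(-8 + j*j) = 8/(-8 + j²))
b = 5*I*√10246/47 (b = √(-116 + 8/(-8 + (-14)²)) = √(-116 + 8/(-8 + 196)) = √(-116 + 8/188) = √(-116 + 8*(1/188)) = √(-116 + 2/47) = √(-5450/47) = 5*I*√10246/47 ≈ 10.768*I)
P = -168 (P = 24*(-7) = -168)
√(P + b) = √(-168 + 5*I*√10246/47)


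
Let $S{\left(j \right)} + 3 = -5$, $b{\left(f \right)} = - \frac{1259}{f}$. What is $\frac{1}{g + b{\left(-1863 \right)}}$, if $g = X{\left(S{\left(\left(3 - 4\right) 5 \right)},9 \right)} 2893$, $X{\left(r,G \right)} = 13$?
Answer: $\frac{1863}{70066826} \approx 2.6589 \cdot 10^{-5}$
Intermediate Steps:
$S{\left(j \right)} = -8$ ($S{\left(j \right)} = -3 - 5 = -8$)
$g = 37609$ ($g = 13 \cdot 2893 = 37609$)
$\frac{1}{g + b{\left(-1863 \right)}} = \frac{1}{37609 - \frac{1259}{-1863}} = \frac{1}{37609 - - \frac{1259}{1863}} = \frac{1}{37609 + \frac{1259}{1863}} = \frac{1}{\frac{70066826}{1863}} = \frac{1863}{70066826}$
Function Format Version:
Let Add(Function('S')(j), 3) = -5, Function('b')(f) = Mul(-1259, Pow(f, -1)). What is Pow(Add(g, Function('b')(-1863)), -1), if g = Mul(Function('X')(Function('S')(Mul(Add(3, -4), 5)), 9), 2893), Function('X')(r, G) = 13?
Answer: Rational(1863, 70066826) ≈ 2.6589e-5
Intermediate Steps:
Function('S')(j) = -8 (Function('S')(j) = Add(-3, -5) = -8)
g = 37609 (g = Mul(13, 2893) = 37609)
Pow(Add(g, Function('b')(-1863)), -1) = Pow(Add(37609, Mul(-1259, Pow(-1863, -1))), -1) = Pow(Add(37609, Mul(-1259, Rational(-1, 1863))), -1) = Pow(Add(37609, Rational(1259, 1863)), -1) = Pow(Rational(70066826, 1863), -1) = Rational(1863, 70066826)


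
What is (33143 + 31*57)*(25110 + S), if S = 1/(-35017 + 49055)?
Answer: 6152785929355/7019 ≈ 8.7659e+8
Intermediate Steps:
S = 1/14038 ≈ 7.1235e-5
(33143 + 31*57)*(25110 + S) = (33143 + 31*57)*(25110 + 1/14038) = (33143 + 1767)*(352494181/14038) = 34910*(352494181/14038) = 6152785929355/7019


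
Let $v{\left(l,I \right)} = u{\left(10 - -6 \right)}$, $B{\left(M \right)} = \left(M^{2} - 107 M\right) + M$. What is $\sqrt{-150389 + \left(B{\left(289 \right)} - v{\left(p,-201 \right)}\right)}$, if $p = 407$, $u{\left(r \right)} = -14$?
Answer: $12 i \sqrt{677} \approx 312.23 i$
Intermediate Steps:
$B{\left(M \right)} = M^{2} - 106 M$
$v{\left(l,I \right)} = -14$
$\sqrt{-150389 + \left(B{\left(289 \right)} - v{\left(p,-201 \right)}\right)} = \sqrt{-150389 - \left(-14 - 289 \left(-106 + 289\right)\right)} = \sqrt{-150389 + \left(289 \cdot 183 + 14\right)} = \sqrt{-150389 + \left(52887 + 14\right)} = \sqrt{-150389 + 52901} = \sqrt{-97488} = 12 i \sqrt{677}$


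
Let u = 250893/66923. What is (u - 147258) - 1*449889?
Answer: -39962617788/66923 ≈ -5.9714e+5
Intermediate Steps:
u = 250893/66923 (u = 250893*(1/66923) = 250893/66923 ≈ 3.7490)
(u - 147258) - 1*449889 = (250893/66923 - 147258) - 1*449889 = -9854696241/66923 - 449889 = -39962617788/66923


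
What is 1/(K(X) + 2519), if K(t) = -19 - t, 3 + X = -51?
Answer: 1/2554 ≈ 0.00039154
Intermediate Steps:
X = -54 (X = -3 - 51 = -54)
1/(K(X) + 2519) = 1/((-19 - 1*(-54)) + 2519) = 1/((-19 + 54) + 2519) = 1/(35 + 2519) = 1/2554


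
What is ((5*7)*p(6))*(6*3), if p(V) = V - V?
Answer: 0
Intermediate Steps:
p(V) = 0
((5*7)*p(6))*(6*3) = ((5*7)*0)*(6*3) = (35*0)*18 = 0*18 = 0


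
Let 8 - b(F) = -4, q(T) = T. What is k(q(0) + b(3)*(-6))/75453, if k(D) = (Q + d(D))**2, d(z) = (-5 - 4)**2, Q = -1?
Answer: 6400/75453 ≈ 0.084821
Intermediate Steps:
b(F) = 12 (b(F) = 8 - 1*(-4) = 8 + 4 = 12)
d(z) = 81 (d(z) = (-9)**2 = 81)
k(D) = 6400 (k(D) = (-1 + 81)**2 = 80**2 = 6400)
k(q(0) + b(3)*(-6))/75453 = 6400/75453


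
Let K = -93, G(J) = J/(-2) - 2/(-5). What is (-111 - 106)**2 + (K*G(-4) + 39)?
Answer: 234524/5 ≈ 46905.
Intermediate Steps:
G(J) = 2/5 - J/2 (G(J) = J*(-1/2) - 2*(-1/5) = -J/2 + 2/5 = 2/5 - J/2)
(-111 - 106)**2 + (K*G(-4) + 39) = (-111 - 106)**2 + (-93*(2/5 - 1/2*(-4)) + 39) = (-217)**2 + (-93*(2/5 + 2) + 39) = 47089 + (-93*12/5 + 39) = 47089 + (-1116/5 + 39) = 47089 - 921/5 = 234524/5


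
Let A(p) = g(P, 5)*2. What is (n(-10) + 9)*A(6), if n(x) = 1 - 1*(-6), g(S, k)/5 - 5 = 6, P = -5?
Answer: 1760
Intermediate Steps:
g(S, k) = 55 (g(S, k) = 25 + 5*6 = 25 + 30 = 55)
n(x) = 7 (n(x) = 1 + 6 = 7)
A(p) = 110 (A(p) = 55*2 = 110)
(n(-10) + 9)*A(6) = (7 + 9)*110 = 16*110 = 1760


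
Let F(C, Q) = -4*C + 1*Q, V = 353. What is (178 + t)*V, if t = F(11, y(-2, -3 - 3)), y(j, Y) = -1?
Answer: 46949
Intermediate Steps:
F(C, Q) = Q - 4*C (F(C, Q) = -4*C + Q = Q - 4*C)
t = -45 (t = -1 - 4*11 = -1 - 44 = -45)
(178 + t)*V = (178 - 45)*353 = 133*353 = 46949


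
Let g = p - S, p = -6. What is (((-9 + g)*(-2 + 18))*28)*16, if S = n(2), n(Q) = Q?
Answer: -121856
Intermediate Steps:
S = 2
g = -8 (g = -6 - 1*2 = -6 - 2 = -8)
(((-9 + g)*(-2 + 18))*28)*16 = (((-9 - 8)*(-2 + 18))*28)*16 = (-17*16*28)*16 = -272*28*16 = -7616*16 = -121856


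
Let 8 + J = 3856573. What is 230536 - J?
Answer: -3626029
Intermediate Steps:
J = 3856565 (J = -8 + 3856573 = 3856565)
230536 - J = 230536 - 1*3856565 = 230536 - 3856565 = -3626029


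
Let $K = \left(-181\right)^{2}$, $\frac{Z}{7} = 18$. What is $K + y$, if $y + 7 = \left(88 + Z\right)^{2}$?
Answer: $78550$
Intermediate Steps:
$Z = 126$ ($Z = 7 \cdot 18 = 126$)
$K = 32761$
$y = 45789$ ($y = -7 + \left(88 + 126\right)^{2} = -7 + 214^{2} = -7 + 45796 = 45789$)
$K + y = 32761 + 45789 = 78550$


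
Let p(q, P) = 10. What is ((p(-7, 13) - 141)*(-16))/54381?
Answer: 2096/54381 ≈ 0.038543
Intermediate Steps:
((p(-7, 13) - 141)*(-16))/54381 = ((10 - 141)*(-16))/54381 = -131*(-16)*(1/54381) = 2096*(1/54381) = 2096/54381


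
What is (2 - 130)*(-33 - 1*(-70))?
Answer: -4736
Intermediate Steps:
(2 - 130)*(-33 - 1*(-70)) = -128*(-33 + 70) = -128*37 = -4736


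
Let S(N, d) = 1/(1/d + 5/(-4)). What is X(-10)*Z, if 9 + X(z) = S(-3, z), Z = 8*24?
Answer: -16832/9 ≈ -1870.2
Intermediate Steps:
S(N, d) = 1/(-5/4 + 1/d) (S(N, d) = 1/(1/d + 5*(-¼)) = 1/(1/d - 5/4) = 1/(-5/4 + 1/d))
Z = 192
X(z) = -9 - 4*z/(-4 + 5*z)
X(-10)*Z = ((36 - 49*(-10))/(-4 + 5*(-10)))*192 = ((36 + 490)/(-4 - 50))*192 = (526/(-54))*192 = -1/54*526*192 = -263/27*192 = -16832/9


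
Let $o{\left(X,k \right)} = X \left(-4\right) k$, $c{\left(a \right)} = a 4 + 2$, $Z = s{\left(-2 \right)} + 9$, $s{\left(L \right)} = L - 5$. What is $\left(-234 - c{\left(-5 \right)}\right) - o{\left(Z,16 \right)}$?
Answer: $-88$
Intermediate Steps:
$s{\left(L \right)} = -5 + L$
$Z = 2$ ($Z = \left(-5 - 2\right) + 9 = -7 + 9 = 2$)
$c{\left(a \right)} = 2 + 4 a$ ($c{\left(a \right)} = 4 a + 2 = 2 + 4 a$)
$o{\left(X,k \right)} = - 4 X k$
$\left(-234 - c{\left(-5 \right)}\right) - o{\left(Z,16 \right)} = \left(-234 - \left(2 + 4 \left(-5\right)\right)\right) - \left(-4\right) 2 \cdot 16 = \left(-234 - \left(2 - 20\right)\right) - -128 = \left(-234 - -18\right) + 128 = \left(-234 + 18\right) + 128 = -216 + 128 = -88$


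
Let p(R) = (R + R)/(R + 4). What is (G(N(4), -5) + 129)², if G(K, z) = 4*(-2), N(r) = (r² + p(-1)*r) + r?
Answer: 14641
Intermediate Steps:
p(R) = 2*R/(4 + R) (p(R) = (2*R)/(4 + R) = 2*R/(4 + R))
N(r) = r² + r/3 (N(r) = (r² + (2*(-1)/(4 - 1))*r) + r = (r² + (2*(-1)/3)*r) + r = (r² + (2*(-1)*(⅓))*r) + r = (r² - 2*r/3) + r = r² + r/3)
G(K, z) = -8
(G(N(4), -5) + 129)² = (-8 + 129)² = 121² = 14641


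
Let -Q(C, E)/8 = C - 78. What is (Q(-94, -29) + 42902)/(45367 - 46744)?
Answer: -44278/1377 ≈ -32.155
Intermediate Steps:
Q(C, E) = 624 - 8*C (Q(C, E) = -8*(C - 78) = -8*(-78 + C) = 624 - 8*C)
(Q(-94, -29) + 42902)/(45367 - 46744) = ((624 - 8*(-94)) + 42902)/(45367 - 46744) = ((624 + 752) + 42902)/(-1377) = (1376 + 42902)*(-1/1377) = 44278*(-1/1377) = -44278/1377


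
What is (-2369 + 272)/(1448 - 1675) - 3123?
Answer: -706824/227 ≈ -3113.8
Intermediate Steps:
(-2369 + 272)/(1448 - 1675) - 3123 = -2097/(-227) - 3123 = -2097*(-1/227) - 3123 = 2097/227 - 3123 = -706824/227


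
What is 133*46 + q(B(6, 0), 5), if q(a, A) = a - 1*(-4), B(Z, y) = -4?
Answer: 6118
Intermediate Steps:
q(a, A) = 4 + a (q(a, A) = a + 4 = 4 + a)
133*46 + q(B(6, 0), 5) = 133*46 + (4 - 4) = 6118 + 0 = 6118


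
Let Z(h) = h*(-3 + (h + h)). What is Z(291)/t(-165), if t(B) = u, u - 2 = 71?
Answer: 168489/73 ≈ 2308.1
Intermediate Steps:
u = 73 (u = 2 + 71 = 73)
t(B) = 73
Z(h) = h*(-3 + 2*h)
Z(291)/t(-165) = (291*(-3 + 2*291))/73 = (291*(-3 + 582))*(1/73) = (291*579)*(1/73) = 168489*(1/73) = 168489/73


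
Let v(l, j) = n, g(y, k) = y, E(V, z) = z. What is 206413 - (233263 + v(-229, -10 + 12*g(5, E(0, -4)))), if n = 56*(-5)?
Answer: -26570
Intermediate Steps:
n = -280
v(l, j) = -280
206413 - (233263 + v(-229, -10 + 12*g(5, E(0, -4)))) = 206413 - (233263 - 280) = 206413 - 1*232983 = 206413 - 232983 = -26570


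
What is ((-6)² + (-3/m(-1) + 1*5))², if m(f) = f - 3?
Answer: 27889/16 ≈ 1743.1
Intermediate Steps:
m(f) = -3 + f
((-6)² + (-3/m(-1) + 1*5))² = ((-6)² + (-3/(-3 - 1) + 1*5))² = (36 + (-3/(-4) + 5))² = (36 + (-3*(-¼) + 5))² = (36 + (¾ + 5))² = (36 + 23/4)² = (167/4)² = 27889/16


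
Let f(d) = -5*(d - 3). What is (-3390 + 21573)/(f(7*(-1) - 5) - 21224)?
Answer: -18183/21149 ≈ -0.85976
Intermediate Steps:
f(d) = 15 - 5*d (f(d) = -5*(-3 + d) = 15 - 5*d)
(-3390 + 21573)/(f(7*(-1) - 5) - 21224) = (-3390 + 21573)/((15 - 5*(7*(-1) - 5)) - 21224) = 18183/((15 - 5*(-7 - 5)) - 21224) = 18183/((15 - 5*(-12)) - 21224) = 18183/((15 + 60) - 21224) = 18183/(75 - 21224) = 18183/(-21149) = 18183*(-1/21149) = -18183/21149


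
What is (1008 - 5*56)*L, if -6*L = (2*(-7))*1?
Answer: 5096/3 ≈ 1698.7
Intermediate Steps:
L = 7/3 (L = -2*(-7)/6 = -(-7)/3 = -⅙*(-14) = 7/3 ≈ 2.3333)
(1008 - 5*56)*L = (1008 - 5*56)*(7/3) = (1008 - 280)*(7/3) = 728*(7/3) = 5096/3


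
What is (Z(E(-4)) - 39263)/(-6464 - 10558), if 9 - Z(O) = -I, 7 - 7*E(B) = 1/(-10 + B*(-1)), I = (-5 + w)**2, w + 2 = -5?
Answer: 19555/8511 ≈ 2.2976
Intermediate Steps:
w = -7 (w = -2 - 5 = -7)
I = 144 (I = (-5 - 7)**2 = (-12)**2 = 144)
E(B) = 1 - 1/(7*(-10 - B)) (E(B) = 1 - 1/(7*(-10 + B*(-1))) = 1 - 1/(7*(-10 - B)))
Z(O) = 153 (Z(O) = 9 - (-1)*144 = 9 - 1*(-144) = 9 + 144 = 153)
(Z(E(-4)) - 39263)/(-6464 - 10558) = (153 - 39263)/(-6464 - 10558) = -39110/(-17022) = -39110*(-1/17022) = 19555/8511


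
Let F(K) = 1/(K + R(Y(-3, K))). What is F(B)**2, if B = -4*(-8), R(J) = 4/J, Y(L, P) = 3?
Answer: 9/10000 ≈ 0.00090000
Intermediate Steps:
B = 32
F(K) = 1/(4/3 + K) (F(K) = 1/(K + 4/3) = 1/(4/3 + K))
F(B)**2 = (3/(4 + 3*32))**2 = (3/(4 + 96))**2 = (3/100)**2 = 9/10000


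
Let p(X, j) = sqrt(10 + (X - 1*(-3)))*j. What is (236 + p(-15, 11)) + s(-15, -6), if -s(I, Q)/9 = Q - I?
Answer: 155 + 11*I*sqrt(2) ≈ 155.0 + 15.556*I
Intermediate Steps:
s(I, Q) = -9*Q + 9*I (s(I, Q) = -9*(Q - I) = -9*Q + 9*I)
p(X, j) = j*sqrt(13 + X) (p(X, j) = sqrt(10 + (X + 3))*j = sqrt(10 + (3 + X))*j = sqrt(13 + X)*j = j*sqrt(13 + X))
(236 + p(-15, 11)) + s(-15, -6) = (236 + 11*sqrt(13 - 15)) + (-9*(-6) + 9*(-15)) = (236 + 11*sqrt(-2)) + (54 - 135) = (236 + 11*(I*sqrt(2))) - 81 = (236 + 11*I*sqrt(2)) - 81 = 155 + 11*I*sqrt(2)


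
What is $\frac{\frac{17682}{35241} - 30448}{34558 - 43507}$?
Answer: $\frac{119222254}{35041301} \approx 3.4023$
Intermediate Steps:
$\frac{\frac{17682}{35241} - 30448}{34558 - 43507} = \frac{17682 \cdot \frac{1}{35241} - 30448}{-8949} = \left(\frac{5894}{11747} - 30448\right) \left(- \frac{1}{8949}\right) = \left(- \frac{357666762}{11747}\right) \left(- \frac{1}{8949}\right) = \frac{119222254}{35041301}$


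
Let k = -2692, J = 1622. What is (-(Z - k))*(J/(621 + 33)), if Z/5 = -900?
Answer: 1466288/327 ≈ 4484.1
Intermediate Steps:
Z = -4500 (Z = 5*(-900) = -4500)
(-(Z - k))*(J/(621 + 33)) = (-(-4500 - 1*(-2692)))*(1622/(621 + 33)) = (-(-4500 + 2692))*(1622/654) = (-1*(-1808))*(1622*(1/654)) = 1808*(811/327) = 1466288/327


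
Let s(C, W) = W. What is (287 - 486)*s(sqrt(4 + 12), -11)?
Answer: 2189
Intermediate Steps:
(287 - 486)*s(sqrt(4 + 12), -11) = (287 - 486)*(-11) = -199*(-11) = 2189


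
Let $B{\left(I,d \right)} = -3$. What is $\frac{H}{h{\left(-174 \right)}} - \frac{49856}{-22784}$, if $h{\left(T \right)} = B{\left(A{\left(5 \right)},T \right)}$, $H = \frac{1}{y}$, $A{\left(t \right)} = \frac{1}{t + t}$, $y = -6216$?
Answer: $\frac{3631787}{1659672} \approx 2.1883$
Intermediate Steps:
$A{\left(t \right)} = \frac{1}{2 t}$
$H = - \frac{1}{6216}$ ($H = \frac{1}{-6216} = - \frac{1}{6216} \approx -0.00016088$)
$h{\left(T \right)} = -3$
$\frac{H}{h{\left(-174 \right)}} - \frac{49856}{-22784} = - \frac{1}{6216 \left(-3\right)} - \frac{49856}{-22784} = \left(- \frac{1}{6216}\right) \left(- \frac{1}{3}\right) - - \frac{779}{356} = \frac{1}{18648} + \frac{779}{356} = \frac{3631787}{1659672}$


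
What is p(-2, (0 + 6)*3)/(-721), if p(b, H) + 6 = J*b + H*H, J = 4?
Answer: -310/721 ≈ -0.42996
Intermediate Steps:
p(b, H) = -6 + H² + 4*b (p(b, H) = -6 + (4*b + H*H) = -6 + (4*b + H²) = -6 + (H² + 4*b) = -6 + H² + 4*b)
p(-2, (0 + 6)*3)/(-721) = (-6 + ((0 + 6)*3)² + 4*(-2))/(-721) = (-6 + (6*3)² - 8)*(-1/721) = (-6 + 18² - 8)*(-1/721) = (-6 + 324 - 8)*(-1/721) = 310*(-1/721) = -310/721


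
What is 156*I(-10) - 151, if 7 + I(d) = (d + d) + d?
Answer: -5923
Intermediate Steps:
I(d) = -7 + 3*d (I(d) = -7 + ((d + d) + d) = -7 + (2*d + d) = -7 + 3*d)
156*I(-10) - 151 = 156*(-7 + 3*(-10)) - 151 = 156*(-7 - 30) - 151 = 156*(-37) - 151 = -5772 - 151 = -5923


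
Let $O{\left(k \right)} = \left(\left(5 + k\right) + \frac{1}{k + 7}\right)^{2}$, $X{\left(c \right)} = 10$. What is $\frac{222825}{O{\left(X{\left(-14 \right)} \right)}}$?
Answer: $\frac{64396425}{65536} \approx 982.61$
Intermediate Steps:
$O{\left(k \right)} = \left(5 + k + \frac{1}{7 + k}\right)^{2}$ ($O{\left(k \right)} = \left(\left(5 + k\right) + \frac{1}{7 + k}\right)^{2} = \left(5 + k + \frac{1}{7 + k}\right)^{2}$)
$\frac{222825}{O{\left(X{\left(-14 \right)} \right)}} = \frac{222825}{\frac{1}{\left(7 + 10\right)^{2}} \left(36 + 10^{2} + 12 \cdot 10\right)^{2}} = \frac{222825}{\frac{1}{289} \left(36 + 100 + 120\right)^{2}} = \frac{222825}{\frac{1}{289} \cdot 256^{2}} = \frac{222825}{\frac{1}{289} \cdot 65536} = \frac{222825}{\frac{65536}{289}} = 222825 \cdot \frac{289}{65536} = \frac{64396425}{65536}$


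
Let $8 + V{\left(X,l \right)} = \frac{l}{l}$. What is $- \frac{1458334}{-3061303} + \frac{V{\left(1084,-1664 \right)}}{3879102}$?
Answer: $\frac{5657004906947}{11875106589906} \approx 0.47638$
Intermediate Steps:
$V{\left(X,l \right)} = -7$ ($V{\left(X,l \right)} = -8 + \frac{l}{l} = -8 + 1 = -7$)
$- \frac{1458334}{-3061303} + \frac{V{\left(1084,-1664 \right)}}{3879102} = - \frac{1458334}{-3061303} - \frac{7}{3879102} = \left(-1458334\right) \left(- \frac{1}{3061303}\right) - \frac{7}{3879102} = \frac{1458334}{3061303} - \frac{7}{3879102} = \frac{5657004906947}{11875106589906}$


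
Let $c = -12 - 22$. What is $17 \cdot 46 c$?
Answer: $-26588$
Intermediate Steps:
$c = -34$
$17 \cdot 46 c = 17 \cdot 46 \left(-34\right) = 782 \left(-34\right) = -26588$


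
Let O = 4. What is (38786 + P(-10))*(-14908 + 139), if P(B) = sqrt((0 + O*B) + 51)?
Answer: -572830434 - 14769*sqrt(11) ≈ -5.7288e+8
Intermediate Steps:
P(B) = sqrt(51 + 4*B) (P(B) = sqrt((0 + 4*B) + 51) = sqrt(4*B + 51) = sqrt(51 + 4*B))
(38786 + P(-10))*(-14908 + 139) = (38786 + sqrt(51 + 4*(-10)))*(-14908 + 139) = (38786 + sqrt(51 - 40))*(-14769) = (38786 + sqrt(11))*(-14769) = -572830434 - 14769*sqrt(11)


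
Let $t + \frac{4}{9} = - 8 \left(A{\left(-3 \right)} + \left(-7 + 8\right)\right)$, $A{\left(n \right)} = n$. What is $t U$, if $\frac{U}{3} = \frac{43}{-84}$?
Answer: $- \frac{215}{9} \approx -23.889$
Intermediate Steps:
$U = - \frac{43}{28}$ ($U = 3 \frac{43}{-84} = 3 \cdot 43 \left(- \frac{1}{84}\right) = 3 \left(- \frac{43}{84}\right) = - \frac{43}{28} \approx -1.5357$)
$t = \frac{140}{9}$ ($t = - \frac{4}{9} - 8 \left(-3 + \left(-7 + 8\right)\right) = - \frac{4}{9} - 8 \left(-3 + 1\right) = - \frac{4}{9} - -16 = - \frac{4}{9} + 16 = \frac{140}{9} \approx 15.556$)
$t U = \frac{140}{9} \left(- \frac{43}{28}\right) = - \frac{215}{9}$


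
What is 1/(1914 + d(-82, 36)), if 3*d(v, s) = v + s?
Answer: 3/5696 ≈ 0.00052669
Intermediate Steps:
d(v, s) = s/3 + v/3 (d(v, s) = (v + s)/3 = (s + v)/3 = s/3 + v/3)
1/(1914 + d(-82, 36)) = 1/(1914 + ((1/3)*36 + (1/3)*(-82))) = 1/(1914 + (12 - 82/3)) = 1/(1914 - 46/3) = 1/(5696/3) = 3/5696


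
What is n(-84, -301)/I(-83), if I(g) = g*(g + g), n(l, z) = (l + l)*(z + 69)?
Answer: 19488/6889 ≈ 2.8289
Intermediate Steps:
n(l, z) = 2*l*(69 + z) (n(l, z) = (2*l)*(69 + z) = 2*l*(69 + z))
I(g) = 2*g² (I(g) = g*(2*g) = 2*g²)
n(-84, -301)/I(-83) = (2*(-84)*(69 - 301))/((2*(-83)²)) = (2*(-84)*(-232))/((2*6889)) = 38976/13778 = 38976*(1/13778) = 19488/6889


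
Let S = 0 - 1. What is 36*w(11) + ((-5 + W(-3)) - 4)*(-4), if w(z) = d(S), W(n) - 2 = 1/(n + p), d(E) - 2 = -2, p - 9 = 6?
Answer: 83/3 ≈ 27.667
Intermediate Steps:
p = 15 (p = 9 + 6 = 15)
S = -1
d(E) = 0 (d(E) = 2 - 2 = 0)
W(n) = 2 + 1/(15 + n) (W(n) = 2 + 1/(n + 15) = 2 + 1/(15 + n))
w(z) = 0
36*w(11) + ((-5 + W(-3)) - 4)*(-4) = 36*0 + ((-5 + (31 + 2*(-3))/(15 - 3)) - 4)*(-4) = 0 + ((-5 + (31 - 6)/12) - 4)*(-4) = 0 + ((-5 + (1/12)*25) - 4)*(-4) = 0 + ((-5 + 25/12) - 4)*(-4) = 0 + (-35/12 - 4)*(-4) = 0 - 83/12*(-4) = 0 + 83/3 = 83/3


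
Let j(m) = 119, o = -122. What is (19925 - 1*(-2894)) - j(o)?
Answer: 22700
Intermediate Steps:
(19925 - 1*(-2894)) - j(o) = (19925 - 1*(-2894)) - 1*119 = (19925 + 2894) - 119 = 22819 - 119 = 22700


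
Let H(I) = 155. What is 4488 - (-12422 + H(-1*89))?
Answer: 16755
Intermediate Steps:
4488 - (-12422 + H(-1*89)) = 4488 - (-12422 + 155) = 4488 - 1*(-12267) = 4488 + 12267 = 16755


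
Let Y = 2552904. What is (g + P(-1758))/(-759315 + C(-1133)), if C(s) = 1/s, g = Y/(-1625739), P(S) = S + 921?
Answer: 514871624817/466209865193048 ≈ 0.0011044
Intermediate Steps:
P(S) = 921 + S
g = -850968/541913 (g = 2552904/(-1625739) = 2552904*(-1/1625739) = -850968/541913 ≈ -1.5703)
(g + P(-1758))/(-759315 + C(-1133)) = (-850968/541913 + (921 - 1758))/(-759315 + 1/(-1133)) = (-850968/541913 - 837)/(-759315 - 1/1133) = -454432149/(541913*(-860303896/1133)) = -454432149/541913*(-1133/860303896) = 514871624817/466209865193048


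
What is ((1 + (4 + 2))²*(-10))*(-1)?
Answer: 490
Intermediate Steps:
((1 + (4 + 2))²*(-10))*(-1) = ((1 + 6)²*(-10))*(-1) = (7²*(-10))*(-1) = (49*(-10))*(-1) = -490*(-1) = 490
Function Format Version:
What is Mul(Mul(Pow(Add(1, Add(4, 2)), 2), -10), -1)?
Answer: 490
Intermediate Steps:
Mul(Mul(Pow(Add(1, Add(4, 2)), 2), -10), -1) = Mul(Mul(Pow(Add(1, 6), 2), -10), -1) = Mul(Mul(Pow(7, 2), -10), -1) = Mul(Mul(49, -10), -1) = Mul(-490, -1) = 490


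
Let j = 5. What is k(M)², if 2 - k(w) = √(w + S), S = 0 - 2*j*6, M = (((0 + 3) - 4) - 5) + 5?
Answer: (2 - I*√61)² ≈ -57.0 - 31.241*I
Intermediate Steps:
M = -1 (M = ((3 - 4) - 5) + 5 = (-1 - 5) + 5 = -6 + 5 = -1)
S = -60 (S = 0 - 2*5*6 = 0 - 10*6 = 0 - 60 = -60)
k(w) = 2 - √(-60 + w) (k(w) = 2 - √(w - 60) = 2 - √(-60 + w))
k(M)² = (2 - √(-60 - 1))² = (2 - √(-61))² = (2 - I*√61)²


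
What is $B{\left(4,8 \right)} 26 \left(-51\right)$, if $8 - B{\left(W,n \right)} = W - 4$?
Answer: $-10608$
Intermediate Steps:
$B{\left(W,n \right)} = 12 - W$ ($B{\left(W,n \right)} = 8 - \left(W - 4\right) = 8 - \left(-4 + W\right) = 12 - W$)
$B{\left(4,8 \right)} 26 \left(-51\right) = \left(12 - 4\right) 26 \left(-51\right) = 8 \cdot 26 \left(-51\right) = 208 \left(-51\right) = -10608$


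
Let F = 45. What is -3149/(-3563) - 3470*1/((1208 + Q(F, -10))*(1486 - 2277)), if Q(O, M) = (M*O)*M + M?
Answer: 1014662728/1147061531 ≈ 0.88458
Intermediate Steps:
Q(O, M) = M + O*M² (Q(O, M) = O*M² + M = M + O*M²)
-3149/(-3563) - 3470*1/((1208 + Q(F, -10))*(1486 - 2277)) = -3149/(-3563) - 3470*1/((1208 - 10*(1 - 10*45))*(1486 - 2277)) = -3149*(-1/3563) - 3470*(-1/(791*(1208 - 10*(1 - 450)))) = 3149/3563 - 3470*(-1/(791*(1208 - 10*(-449)))) = 3149/3563 - 3470*(-1/(791*(1208 + 4490))) = 3149/3563 - 3470/((-791*5698)) = 3149/3563 - 3470/(-4507118) = 3149/3563 - 3470*(-1/4507118) = 3149/3563 + 1735/2253559 = 1014662728/1147061531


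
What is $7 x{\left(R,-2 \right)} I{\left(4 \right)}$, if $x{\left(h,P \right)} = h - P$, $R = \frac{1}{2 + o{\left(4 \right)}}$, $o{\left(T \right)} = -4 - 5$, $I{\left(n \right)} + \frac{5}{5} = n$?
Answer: $39$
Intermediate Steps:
$I{\left(n \right)} = -1 + n$
$o{\left(T \right)} = -9$
$R = - \frac{1}{7}$ ($R = \frac{1}{2 - 9} = \frac{1}{-7} = - \frac{1}{7} \approx -0.14286$)
$7 x{\left(R,-2 \right)} I{\left(4 \right)} = 7 \left(- \frac{1}{7} - -2\right) \left(-1 + 4\right) = 7 \left(- \frac{1}{7} + 2\right) 3 = 7 \cdot \frac{13}{7} \cdot 3 = 13 \cdot 3 = 39$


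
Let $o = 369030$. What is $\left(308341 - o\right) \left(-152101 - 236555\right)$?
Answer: $23587143984$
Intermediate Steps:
$\left(308341 - o\right) \left(-152101 - 236555\right) = \left(308341 - 369030\right) \left(-152101 - 236555\right) = \left(308341 - 369030\right) \left(-388656\right) = \left(-60689\right) \left(-388656\right) = 23587143984$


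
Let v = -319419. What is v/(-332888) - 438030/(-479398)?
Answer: 149471880201/79792920712 ≈ 1.8732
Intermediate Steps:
v/(-332888) - 438030/(-479398) = -319419/(-332888) - 438030/(-479398) = -319419*(-1/332888) - 438030*(-1/479398) = 319419/332888 + 219015/239699 = 149471880201/79792920712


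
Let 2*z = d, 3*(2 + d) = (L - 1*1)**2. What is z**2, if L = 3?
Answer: 1/9 ≈ 0.11111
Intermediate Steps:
d = -2/3 (d = -2 + (3 - 1*1)**2/3 = -2 + (3 - 1)**2/3 = -2 + (1/3)*2**2 = -2 + (1/3)*4 = -2 + 4/3 = -2/3 ≈ -0.66667)
z = -1/3 (z = (1/2)*(-2/3) = -1/3 ≈ -0.33333)
z**2 = (-1/3)**2 = 1/9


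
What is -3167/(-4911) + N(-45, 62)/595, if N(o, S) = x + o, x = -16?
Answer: 1584794/2922045 ≈ 0.54236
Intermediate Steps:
N(o, S) = -16 + o
-3167/(-4911) + N(-45, 62)/595 = -3167/(-4911) + (-16 - 45)/595 = -3167*(-1/4911) - 61*1/595 = 3167/4911 - 61/595 = 1584794/2922045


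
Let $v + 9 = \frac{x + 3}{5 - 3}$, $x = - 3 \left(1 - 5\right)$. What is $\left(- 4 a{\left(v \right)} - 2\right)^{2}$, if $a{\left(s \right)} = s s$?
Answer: $121$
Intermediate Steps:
$x = 12$ ($x = \left(-3\right) \left(-4\right) = 12$)
$v = - \frac{3}{2}$ ($v = -9 + \frac{12 + 3}{5 - 3} = -9 + \frac{15}{2} = - \frac{3}{2} \approx -1.5$)
$a{\left(s \right)} = s^{2}$
$\left(- 4 a{\left(v \right)} - 2\right)^{2} = \left(- 4 \left(- \frac{3}{2}\right)^{2} - 2\right)^{2} = \left(\left(-4\right) \frac{9}{4} - 2\right)^{2} = \left(-9 - 2\right)^{2} = \left(-11\right)^{2} = 121$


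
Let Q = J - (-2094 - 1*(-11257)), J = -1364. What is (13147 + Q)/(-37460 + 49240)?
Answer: 131/589 ≈ 0.22241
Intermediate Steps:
Q = -10527 (Q = -1364 - (-2094 - 1*(-11257)) = -1364 - (-2094 + 11257) = -1364 - 1*9163 = -1364 - 9163 = -10527)
(13147 + Q)/(-37460 + 49240) = (13147 - 10527)/(-37460 + 49240) = 2620/11780 = 2620*(1/11780) = 131/589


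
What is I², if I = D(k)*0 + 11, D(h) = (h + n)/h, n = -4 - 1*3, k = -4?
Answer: 121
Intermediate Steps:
n = -7 (n = -4 - 3 = -7)
D(h) = (-7 + h)/h (D(h) = (h - 7)/h = (-7 + h)/h)
I = 11 (I = ((-7 - 4)/(-4))*0 + 11 = -¼*(-11)*0 + 11 = (11/4)*0 + 11 = 0 + 11 = 11)
I² = 11² = 121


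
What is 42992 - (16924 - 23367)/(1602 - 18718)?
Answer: 735844629/17116 ≈ 42992.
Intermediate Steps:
42992 - (16924 - 23367)/(1602 - 18718) = 42992 - (-6443)/(-17116) = 42992 - (-6443)*(-1)/17116 = 42992 - 1*6443/17116 = 42992 - 6443/17116 = 735844629/17116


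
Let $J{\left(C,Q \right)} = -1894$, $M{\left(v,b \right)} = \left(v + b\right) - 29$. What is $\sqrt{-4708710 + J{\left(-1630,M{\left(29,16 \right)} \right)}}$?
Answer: $2 i \sqrt{1177651} \approx 2170.4 i$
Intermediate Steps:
$M{\left(v,b \right)} = -29 + b + v$ ($M{\left(v,b \right)} = \left(b + v\right) - 29 = -29 + b + v$)
$\sqrt{-4708710 + J{\left(-1630,M{\left(29,16 \right)} \right)}} = \sqrt{-4708710 - 1894} = \sqrt{-4710604} = 2 i \sqrt{1177651}$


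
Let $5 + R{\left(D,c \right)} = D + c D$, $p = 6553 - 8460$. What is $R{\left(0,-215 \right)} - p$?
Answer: $1902$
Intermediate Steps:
$p = -1907$ ($p = 6553 - 8460 = -1907$)
$R{\left(D,c \right)} = -5 + D + D c$ ($R{\left(D,c \right)} = -5 + \left(D + c D\right) = -5 + \left(D + D c\right) = -5 + D + D c$)
$R{\left(0,-215 \right)} - p = \left(-5 + 0 + 0 \left(-215\right)\right) - -1907 = \left(-5 + 0 + 0\right) + 1907 = -5 + 1907 = 1902$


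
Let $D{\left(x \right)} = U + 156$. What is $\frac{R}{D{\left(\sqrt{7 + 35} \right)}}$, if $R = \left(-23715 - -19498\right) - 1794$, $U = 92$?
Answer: $- \frac{6011}{248} \approx -24.238$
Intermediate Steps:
$D{\left(x \right)} = 248$ ($D{\left(x \right)} = 92 + 156 = 248$)
$R = -6011$ ($R = \left(-23715 + 19498\right) - 1794 = -4217 - 1794 = -6011$)
$\frac{R}{D{\left(\sqrt{7 + 35} \right)}} = - \frac{6011}{248}$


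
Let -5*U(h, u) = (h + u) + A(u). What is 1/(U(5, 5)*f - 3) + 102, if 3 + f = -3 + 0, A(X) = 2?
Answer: 5819/57 ≈ 102.09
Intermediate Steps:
f = -6 (f = -3 + (-3 + 0) = -3 - 3 = -6)
U(h, u) = -⅖ - h/5 - u/5 (U(h, u) = -((h + u) + 2)/5 = -(2 + h + u)/5 = -⅖ - h/5 - u/5)
1/(U(5, 5)*f - 3) + 102 = 1/((-⅖ - ⅕*5 - ⅕*5)*(-6) - 3) + 102 = 1/((-⅖ - 1 - 1)*(-6) - 3) + 102 = 1/(-12/5*(-6) - 3) + 102 = 1/(72/5 - 3) + 102 = 1/(57/5) + 102 = 5/57 + 102 = 5819/57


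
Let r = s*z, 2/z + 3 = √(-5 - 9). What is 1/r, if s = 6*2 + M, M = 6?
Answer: -1/12 + I*√14/36 ≈ -0.083333 + 0.10393*I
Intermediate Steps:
z = 2/(-3 + I*√14) (z = 2/(-3 + √(-5 - 9)) = 2/(-3 + √(-14)) = 2/(-3 + I*√14) ≈ -0.26087 - 0.32536*I)
s = 18 (s = 6*2 + 6 = 12 + 6 = 18)
r = -108/23 - 36*I*√14/23 (r = 18*(-6/23 - 2*I*√14/23) = -108/23 - 36*I*√14/23 ≈ -4.6957 - 5.8565*I)
1/r = 1/(-108/23 - 36*I*√14/23)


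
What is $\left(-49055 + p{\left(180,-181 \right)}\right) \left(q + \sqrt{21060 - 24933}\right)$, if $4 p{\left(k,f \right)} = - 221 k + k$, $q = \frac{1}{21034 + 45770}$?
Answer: $- \frac{58955}{66804} - 58955 i \sqrt{3873} \approx -0.88251 - 3.669 \cdot 10^{6} i$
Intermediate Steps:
$q = \frac{1}{66804} \approx 1.4969 \cdot 10^{-5}$
$p{\left(k,f \right)} = - 55 k$ ($p{\left(k,f \right)} = \frac{- 221 k + k}{4} = \frac{\left(-220\right) k}{4} = - 55 k$)
$\left(-49055 + p{\left(180,-181 \right)}\right) \left(q + \sqrt{21060 - 24933}\right) = \left(-49055 - 9900\right) \left(\frac{1}{66804} + \sqrt{21060 - 24933}\right) = \left(-49055 - 9900\right) \left(\frac{1}{66804} + \sqrt{-3873}\right) = - 58955 \left(\frac{1}{66804} + i \sqrt{3873}\right) = - \frac{58955}{66804} - 58955 i \sqrt{3873}$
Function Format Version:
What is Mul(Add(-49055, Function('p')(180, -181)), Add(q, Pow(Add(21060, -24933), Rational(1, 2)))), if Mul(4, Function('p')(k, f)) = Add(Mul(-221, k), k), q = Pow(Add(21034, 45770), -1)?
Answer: Add(Rational(-58955, 66804), Mul(-58955, I, Pow(3873, Rational(1, 2)))) ≈ Add(-0.88251, Mul(-3.6690e+6, I))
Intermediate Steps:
q = Rational(1, 66804) (q = Pow(66804, -1) = Rational(1, 66804) ≈ 1.4969e-5)
Function('p')(k, f) = Mul(-55, k) (Function('p')(k, f) = Mul(Rational(1, 4), Add(Mul(-221, k), k)) = Mul(Rational(1, 4), Mul(-220, k)) = Mul(-55, k))
Mul(Add(-49055, Function('p')(180, -181)), Add(q, Pow(Add(21060, -24933), Rational(1, 2)))) = Mul(Add(-49055, Mul(-55, 180)), Add(Rational(1, 66804), Pow(Add(21060, -24933), Rational(1, 2)))) = Mul(Add(-49055, -9900), Add(Rational(1, 66804), Pow(-3873, Rational(1, 2)))) = Mul(-58955, Add(Rational(1, 66804), Mul(I, Pow(3873, Rational(1, 2))))) = Add(Rational(-58955, 66804), Mul(-58955, I, Pow(3873, Rational(1, 2))))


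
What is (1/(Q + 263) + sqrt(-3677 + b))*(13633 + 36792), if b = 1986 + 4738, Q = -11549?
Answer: -50425/11286 + 50425*sqrt(3047) ≈ 2.7834e+6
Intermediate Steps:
b = 6724
(1/(Q + 263) + sqrt(-3677 + b))*(13633 + 36792) = (1/(-11549 + 263) + sqrt(-3677 + 6724))*(13633 + 36792) = (1/(-11286) + sqrt(3047))*50425 = (-1/11286 + sqrt(3047))*50425 = -50425/11286 + 50425*sqrt(3047)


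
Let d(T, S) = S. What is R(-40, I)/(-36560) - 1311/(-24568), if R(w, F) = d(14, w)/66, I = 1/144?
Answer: 19777333/370510008 ≈ 0.053379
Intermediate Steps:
I = 1/144 ≈ 0.0069444
R(w, F) = w/66
R(-40, I)/(-36560) - 1311/(-24568) = ((1/66)*(-40))/(-36560) - 1311/(-24568) = -20/33*(-1/36560) - 1311*(-1/24568) = 1/60324 + 1311/24568 = 19777333/370510008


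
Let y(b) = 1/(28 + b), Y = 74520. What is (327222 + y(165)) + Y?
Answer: 77536207/193 ≈ 4.0174e+5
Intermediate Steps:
(327222 + y(165)) + Y = (327222 + 1/(28 + 165)) + 74520 = (327222 + 1/193) + 74520 = 63153847/193 + 74520 = 77536207/193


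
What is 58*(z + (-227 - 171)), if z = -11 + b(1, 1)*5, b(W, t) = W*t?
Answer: -23432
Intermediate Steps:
z = -6 (z = -11 + (1*1)*5 = -11 + 1*5 = -11 + 5 = -6)
58*(z + (-227 - 171)) = 58*(-6 + (-227 - 171)) = 58*(-6 - 398) = 58*(-404) = -23432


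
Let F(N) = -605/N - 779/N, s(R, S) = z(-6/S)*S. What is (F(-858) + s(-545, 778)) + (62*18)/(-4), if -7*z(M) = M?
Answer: -830419/3003 ≈ -276.53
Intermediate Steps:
z(M) = -M/7
s(R, S) = 6/7 (s(R, S) = (-(-6)/(7*S))*S = (6/(7*S))*S = 6/7)
F(N) = -1384/N
(F(-858) + s(-545, 778)) + (62*18)/(-4) = (-1384/(-858) + 6/7) + (62*18)/(-4) = (-1384*(-1/858) + 6/7) + 1116*(-¼) = (692/429 + 6/7) - 279 = 7418/3003 - 279 = -830419/3003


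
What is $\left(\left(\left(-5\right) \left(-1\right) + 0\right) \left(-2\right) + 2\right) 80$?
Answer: $-640$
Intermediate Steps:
$\left(\left(\left(-5\right) \left(-1\right) + 0\right) \left(-2\right) + 2\right) 80 = \left(\left(5 + 0\right) \left(-2\right) + 2\right) 80 = \left(5 \left(-2\right) + 2\right) 80 = \left(-10 + 2\right) 80 = \left(-8\right) 80 = -640$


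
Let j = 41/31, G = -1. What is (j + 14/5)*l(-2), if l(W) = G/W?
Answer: 639/310 ≈ 2.0613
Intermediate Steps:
l(W) = -1/W
j = 41/31 (j = 41*(1/31) = 41/31 ≈ 1.3226)
(j + 14/5)*l(-2) = (41/31 + 14/5)*(-1/(-2)) = (41/31 + 14*(⅕))*(-1*(-½)) = (41/31 + 14/5)*(½) = (639/155)*(½) = 639/310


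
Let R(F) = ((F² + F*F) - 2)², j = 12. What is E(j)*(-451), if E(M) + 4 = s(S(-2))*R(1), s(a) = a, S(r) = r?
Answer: 1804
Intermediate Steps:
R(F) = (-2 + 2*F²)² (R(F) = ((F² + F²) - 2)² = (2*F² - 2)² = (-2 + 2*F²)²)
E(M) = -4 (E(M) = -4 - 8*(-1 + 1²)² = -4 - 8*(-1 + 1)² = -4 - 8*0² = -4 - 8*0 = -4 - 2*0 = -4 + 0 = -4)
E(j)*(-451) = -4*(-451) = 1804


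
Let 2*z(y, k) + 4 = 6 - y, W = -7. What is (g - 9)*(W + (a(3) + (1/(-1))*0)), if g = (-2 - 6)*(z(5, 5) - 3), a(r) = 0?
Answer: -189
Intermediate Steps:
z(y, k) = 1 - y/2 (z(y, k) = -2 + (6 - y)/2 = -2 + (3 - y/2) = 1 - y/2)
g = 36 (g = (-2 - 6)*((1 - ½*5) - 3) = -8*((1 - 5/2) - 3) = -8*(-3/2 - 3) = -8*(-9/2) = 36)
(g - 9)*(W + (a(3) + (1/(-1))*0)) = (36 - 9)*(-7 + (0 + (1/(-1))*0)) = 27*(-7 + (0 + (1*(-1))*0)) = 27*(-7 + (0 - 1*0)) = 27*(-7 + (0 + 0)) = 27*(-7 + 0) = 27*(-7) = -189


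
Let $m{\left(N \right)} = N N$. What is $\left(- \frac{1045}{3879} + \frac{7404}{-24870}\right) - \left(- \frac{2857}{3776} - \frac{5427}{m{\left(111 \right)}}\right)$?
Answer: $\frac{52360898847671}{83115064883520} \approx 0.62998$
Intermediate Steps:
$m{\left(N \right)} = N^{2}$
$\left(- \frac{1045}{3879} + \frac{7404}{-24870}\right) - \left(- \frac{2857}{3776} - \frac{5427}{m{\left(111 \right)}}\right) = \left(- \frac{1045}{3879} + \frac{7404}{-24870}\right) - \left(- \frac{2857}{3776} - \frac{5427}{111^{2}}\right) = \left(\left(-1045\right) \frac{1}{3879} + 7404 \left(- \frac{1}{24870}\right)\right) - \left(\left(-2857\right) \frac{1}{3776} - \frac{5427}{12321}\right) = \left(- \frac{1045}{3879} - \frac{1234}{4145}\right) - \left(- \frac{2857}{3776} - \frac{603}{1369}\right) = - \frac{9118211}{16078455} - \left(- \frac{2857}{3776} - \frac{603}{1369}\right) = - \frac{9118211}{16078455} - - \frac{6188161}{5169344} = - \frac{9118211}{16078455} + \frac{6188161}{5169344} = \frac{52360898847671}{83115064883520}$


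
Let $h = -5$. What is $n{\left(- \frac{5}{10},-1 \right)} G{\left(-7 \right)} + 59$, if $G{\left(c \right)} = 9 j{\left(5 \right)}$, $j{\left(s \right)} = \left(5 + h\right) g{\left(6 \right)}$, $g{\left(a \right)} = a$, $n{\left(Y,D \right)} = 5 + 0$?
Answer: $59$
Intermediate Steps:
$n{\left(Y,D \right)} = 5$
$j{\left(s \right)} = 0$ ($j{\left(s \right)} = \left(5 - 5\right) 6 = 0 \cdot 6 = 0$)
$G{\left(c \right)} = 0$ ($G{\left(c \right)} = 9 \cdot 0 = 0$)
$n{\left(- \frac{5}{10},-1 \right)} G{\left(-7 \right)} + 59 = 5 \cdot 0 + 59 = 0 + 59 = 59$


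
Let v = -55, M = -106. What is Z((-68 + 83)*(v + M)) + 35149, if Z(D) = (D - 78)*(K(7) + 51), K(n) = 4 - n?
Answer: -84515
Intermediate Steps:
Z(D) = -3744 + 48*D (Z(D) = (D - 78)*((4 - 1*7) + 51) = (-78 + D)*((4 - 7) + 51) = (-78 + D)*(-3 + 51) = (-78 + D)*48 = -3744 + 48*D)
Z((-68 + 83)*(v + M)) + 35149 = (-3744 + 48*((-68 + 83)*(-55 - 106))) + 35149 = (-3744 + 48*(15*(-161))) + 35149 = (-3744 + 48*(-2415)) + 35149 = (-3744 - 115920) + 35149 = -119664 + 35149 = -84515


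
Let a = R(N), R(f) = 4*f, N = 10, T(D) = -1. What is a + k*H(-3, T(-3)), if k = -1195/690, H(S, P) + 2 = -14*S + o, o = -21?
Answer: 979/138 ≈ 7.0942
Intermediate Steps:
H(S, P) = -23 - 14*S (H(S, P) = -2 + (-14*S - 21) = -2 + (-21 - 14*S) = -23 - 14*S)
a = 40 (a = 4*10 = 40)
k = -239/138 (k = -1195*1/690 = -239/138 ≈ -1.7319)
a + k*H(-3, T(-3)) = 40 - 239*(-23 - 14*(-3))/138 = 40 - 239*(-23 + 42)/138 = 40 - 239/138*19 = 40 - 4541/138 = 979/138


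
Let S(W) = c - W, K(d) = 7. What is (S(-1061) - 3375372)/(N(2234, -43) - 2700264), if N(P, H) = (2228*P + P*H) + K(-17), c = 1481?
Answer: -3372830/2181033 ≈ -1.5464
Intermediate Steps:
N(P, H) = 7 + 2228*P + H*P (N(P, H) = (2228*P + P*H) + 7 = (2228*P + H*P) + 7 = 7 + 2228*P + H*P)
S(W) = 1481 - W
(S(-1061) - 3375372)/(N(2234, -43) - 2700264) = ((1481 - 1*(-1061)) - 3375372)/((7 + 2228*2234 - 43*2234) - 2700264) = ((1481 + 1061) - 3375372)/((7 + 4977352 - 96062) - 2700264) = (2542 - 3375372)/(4881297 - 2700264) = -3372830/2181033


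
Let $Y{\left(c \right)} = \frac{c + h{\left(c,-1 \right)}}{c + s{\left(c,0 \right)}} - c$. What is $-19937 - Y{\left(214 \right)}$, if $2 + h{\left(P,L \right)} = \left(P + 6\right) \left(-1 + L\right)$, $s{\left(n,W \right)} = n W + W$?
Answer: $- \frac{2110247}{107} \approx -19722.0$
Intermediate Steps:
$s{\left(n,W \right)} = W + W n$ ($s{\left(n,W \right)} = W n + W = W + W n$)
$h{\left(P,L \right)} = -2 + \left(-1 + L\right) \left(6 + P\right)$ ($h{\left(P,L \right)} = -2 + \left(P + 6\right) \left(-1 + L\right) = -2 + \left(6 + P\right) \left(-1 + L\right) = -2 + \left(-1 + L\right) \left(6 + P\right)$)
$Y{\left(c \right)} = - c + \frac{-14 - c}{c}$ ($Y{\left(c \right)} = \frac{c - \left(14 + 2 c\right)}{c + 0 \left(1 + c\right)} - c = \frac{c - \left(14 + 2 c\right)}{c + 0} - c = \frac{c - \left(14 + 2 c\right)}{c} - c = \frac{-14 - c}{c} - c = - c + \frac{-14 - c}{c}$)
$-19937 - Y{\left(214 \right)} = -19937 - \left(-1 - 214 - \frac{14}{214}\right) = -19937 - \left(-1 - 214 - \frac{7}{107}\right) = -19937 - - \frac{23012}{107} = -19937 + \frac{23012}{107} = - \frac{2110247}{107}$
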